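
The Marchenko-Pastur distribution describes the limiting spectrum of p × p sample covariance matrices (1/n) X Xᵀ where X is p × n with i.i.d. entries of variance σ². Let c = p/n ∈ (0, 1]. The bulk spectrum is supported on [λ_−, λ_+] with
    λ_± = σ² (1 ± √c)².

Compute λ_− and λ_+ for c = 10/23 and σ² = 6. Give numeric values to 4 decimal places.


c = 10/23 = 0.434783; √c = 0.659380.
λ_− = σ² (1 − √c)² = 6 · (1 − 0.659380)² = 6 · (0.340620)² = 0.696130.
λ_+ = σ² (1 + √c)² = 6 · (1 + 0.659380)² = 6 · (1.659380)² = 16.521261.

Rounded to 4 decimal places: λ_− ≈ 0.6961, λ_+ ≈ 16.5213.


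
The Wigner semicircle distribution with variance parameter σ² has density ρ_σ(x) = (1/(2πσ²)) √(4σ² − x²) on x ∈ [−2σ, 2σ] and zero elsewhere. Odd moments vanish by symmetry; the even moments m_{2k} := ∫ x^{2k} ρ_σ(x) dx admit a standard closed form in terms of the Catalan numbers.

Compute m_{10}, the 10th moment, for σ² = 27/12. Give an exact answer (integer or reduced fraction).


By the scaled semicircle moment identity, m_{2k} = σ^{2k} · C_k with k = 5.
C_5 = (1/(k+1)) · C(2k, k) = (1/6) · C(10, 5) = (1/6) · 252 = 42.
σ^{2k} = (σ²)^k = (27/12)^5 = 59049/1024.

Therefore m_{10} = σ^{10} · C_5 = (59049/1024) · 42 = 1240029/512.


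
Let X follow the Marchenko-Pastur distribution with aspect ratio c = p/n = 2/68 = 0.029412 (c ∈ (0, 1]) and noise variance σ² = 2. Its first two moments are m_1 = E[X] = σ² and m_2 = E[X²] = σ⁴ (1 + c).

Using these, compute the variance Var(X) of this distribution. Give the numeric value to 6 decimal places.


m_1 = E[X] = σ² = 2, so m_1² = 4.
m_2 = E[X²] = σ⁴ (1 + c) = 4 · (1 + 0.029412) = 4 · 1.029412 = 4.117647.
(Note m_2 − m_1² simplifies to c · σ⁴ = 0.029412 · 4.)

Var(X) = m_2 − m_1² = 4.117647 − 4 = 0.117647.


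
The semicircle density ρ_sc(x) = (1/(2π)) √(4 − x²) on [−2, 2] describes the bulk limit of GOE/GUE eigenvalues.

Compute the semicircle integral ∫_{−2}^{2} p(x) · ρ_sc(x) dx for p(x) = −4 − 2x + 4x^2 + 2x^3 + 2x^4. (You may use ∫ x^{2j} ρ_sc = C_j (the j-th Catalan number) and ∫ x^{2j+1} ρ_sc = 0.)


Write p(x) = Σ a_i x^i, split into monomials and integrate each against ρ_sc separately.
Using ∫ x^{2j} ρ_sc = C_j = (1/(j+1)) C(2j, j) (Catalan numbers) and ∫ x^{2j+1} ρ_sc = 0 (odd monomials vanish by symmetry):
  i = 0 (even): a_0 · C_{0} = -4 · 1 = -4
  i = 1 (odd): ∫ x^1 ρ_sc = 0 (vanishes)
  i = 2 (even): a_2 · C_{1} = 4 · 1 = 4
  i = 3 (odd): ∫ x^3 ρ_sc = 0 (vanishes)
  i = 4 (even): a_4 · C_{2} = 2 · 2 = 4

Summing the contributions: ∫_{−2}^{2} p(x) ρ_sc(x) dx = (-4) + 4 + 4 = 4.


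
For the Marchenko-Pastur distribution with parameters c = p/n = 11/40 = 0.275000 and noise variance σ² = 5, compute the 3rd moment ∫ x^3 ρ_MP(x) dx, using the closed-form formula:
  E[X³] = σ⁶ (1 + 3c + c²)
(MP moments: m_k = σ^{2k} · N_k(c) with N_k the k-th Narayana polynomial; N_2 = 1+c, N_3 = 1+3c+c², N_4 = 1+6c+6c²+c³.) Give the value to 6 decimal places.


E[X³] = σ⁶ (1 + 3c + c²) (third MP moment). With σ² = 5 (so σ⁶ = 125) and c = 11/40 = 0.275000: E[X³] = 125 · (1 + 3·0.275000 + (0.275000)²) = 125 · 1.900625.

So E[X^3] = 237.578125.


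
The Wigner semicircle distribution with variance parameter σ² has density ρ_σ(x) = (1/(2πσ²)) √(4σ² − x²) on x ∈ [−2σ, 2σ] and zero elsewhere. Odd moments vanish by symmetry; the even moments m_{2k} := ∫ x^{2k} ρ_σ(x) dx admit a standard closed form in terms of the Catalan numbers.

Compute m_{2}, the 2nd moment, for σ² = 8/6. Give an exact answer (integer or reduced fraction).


By the scaled semicircle moment identity, m_{2k} = σ^{2k} · C_k with k = 1.
C_1 = (1/(k+1)) · C(2k, k) = (1/2) · C(2, 1) = (1/2) · 2 = 1.
σ^{2k} = (σ²)^k = (8/6)^1 = 4/3.

Therefore m_{2} = σ^{2} · C_1 = (4/3) · 1 = 4/3.


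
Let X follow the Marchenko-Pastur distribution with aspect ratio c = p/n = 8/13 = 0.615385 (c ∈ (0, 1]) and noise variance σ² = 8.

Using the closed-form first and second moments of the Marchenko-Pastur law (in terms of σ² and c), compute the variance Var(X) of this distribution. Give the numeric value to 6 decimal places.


Recall the MP moments m_1 = E[X] = σ² and m_2 = E[X²] = σ⁴ (1 + c).
m_1 = E[X] = σ² = 8, so m_1² = 64.
m_2 = E[X²] = σ⁴ (1 + c) = 64 · (1 + 0.615385) = 64 · 1.615385 = 103.384615.
(Note m_2 − m_1² simplifies to c · σ⁴ = 0.615385 · 64.)

Var(X) = m_2 − m_1² = 103.384615 − 64 = 39.384615.


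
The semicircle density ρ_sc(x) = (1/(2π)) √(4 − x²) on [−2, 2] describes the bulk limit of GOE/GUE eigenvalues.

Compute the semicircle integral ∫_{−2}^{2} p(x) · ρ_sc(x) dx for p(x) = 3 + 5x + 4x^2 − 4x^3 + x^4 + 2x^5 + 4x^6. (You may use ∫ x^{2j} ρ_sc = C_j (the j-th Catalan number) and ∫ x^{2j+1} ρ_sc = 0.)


Write p(x) = Σ a_i x^i, split into monomials and integrate each against ρ_sc separately.
Using ∫ x^{2j} ρ_sc = C_j = (1/(j+1)) C(2j, j) (Catalan numbers) and ∫ x^{2j+1} ρ_sc = 0 (odd monomials vanish by symmetry):
  i = 0 (even): a_0 · C_{0} = 3 · 1 = 3
  i = 1 (odd): ∫ x^1 ρ_sc = 0 (vanishes)
  i = 2 (even): a_2 · C_{1} = 4 · 1 = 4
  i = 3 (odd): ∫ x^3 ρ_sc = 0 (vanishes)
  i = 4 (even): a_4 · C_{2} = 1 · 2 = 2
  i = 5 (odd): ∫ x^5 ρ_sc = 0 (vanishes)
  i = 6 (even): a_6 · C_{3} = 4 · 5 = 20

Summing the contributions: ∫_{−2}^{2} p(x) ρ_sc(x) dx = 3 + 4 + 2 + 20 = 29.


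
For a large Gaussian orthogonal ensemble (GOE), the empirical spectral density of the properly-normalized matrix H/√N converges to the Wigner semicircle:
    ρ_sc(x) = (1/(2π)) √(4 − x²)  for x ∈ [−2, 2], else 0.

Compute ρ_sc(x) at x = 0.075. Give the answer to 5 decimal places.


ρ_sc(x) = (1/(2π)) √(4 − x²). With x = 0.075:
  4 − x² = 4 − (0.075)² = 4 − 0.005625 = 3.994375.
  √(4 − x²) = 1.998593.
  1/(2π) = 0.159155.
  ρ_sc(0.075) = 0.159155 · 1.998593 = 0.318086.

Rounded to 5 decimal places: ρ_sc(0.075) ≈ 0.31809.


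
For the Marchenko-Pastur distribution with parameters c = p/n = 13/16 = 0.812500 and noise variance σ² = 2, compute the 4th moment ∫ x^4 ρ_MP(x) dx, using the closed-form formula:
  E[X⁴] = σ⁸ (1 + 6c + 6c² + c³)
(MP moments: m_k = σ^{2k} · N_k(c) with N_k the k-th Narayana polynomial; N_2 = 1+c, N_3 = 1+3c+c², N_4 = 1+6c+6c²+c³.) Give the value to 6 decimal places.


E[X⁴] = σ⁸ (1 + 6c + 6c² + c³) (fourth MP moment). With σ² = 2 (so σ⁸ = 16) and c = 13/16 = 0.812500: E[X⁴] = 16 · (1 + 6·0.812500 + 6·(0.812500)² + (0.812500)³) = 16 · 10.372314.

So E[X^4] = 165.957031.


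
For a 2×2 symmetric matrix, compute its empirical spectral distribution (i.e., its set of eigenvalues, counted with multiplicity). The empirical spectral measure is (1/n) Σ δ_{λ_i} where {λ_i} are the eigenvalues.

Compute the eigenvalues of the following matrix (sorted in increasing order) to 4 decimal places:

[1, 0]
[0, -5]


Since M is real symmetric, both eigenvalues are real; they are the roots of det(λI − M) = λ² − (tr M) λ + det M.
tr M = 1 + (-5) = -4.
det M = 1·(-5) − 0² = -5 − 0 = -5.
Characteristic polynomial: λ² + 4λ − 5 = 0.
Discriminant Δ = (tr M)² − 4·det M = 16 − (-20) = 36; √Δ = 6.000000.
λ = (tr M ± √Δ)/2 = (-4 ± 6.000000)/2, giving (tr M − √Δ)/2 = -5.0000 and (tr M + √Δ)/2 = 1.0000.

Eigenvalues sorted in increasing order: [-5.0000, 1.0000].


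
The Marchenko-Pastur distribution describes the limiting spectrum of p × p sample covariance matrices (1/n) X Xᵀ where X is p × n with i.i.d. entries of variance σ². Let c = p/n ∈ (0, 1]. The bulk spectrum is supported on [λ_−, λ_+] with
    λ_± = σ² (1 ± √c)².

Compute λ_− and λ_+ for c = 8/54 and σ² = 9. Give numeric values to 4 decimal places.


c = 8/54 = 0.148148; √c = 0.384900.
λ_− = σ² (1 − √c)² = 9 · (1 − 0.384900)² = 9 · (0.615100)² = 3.405130.
λ_+ = σ² (1 + √c)² = 9 · (1 + 0.384900)² = 9 · (1.384900)² = 17.261537.

Rounded to 4 decimal places: λ_− ≈ 3.4051, λ_+ ≈ 17.2615.


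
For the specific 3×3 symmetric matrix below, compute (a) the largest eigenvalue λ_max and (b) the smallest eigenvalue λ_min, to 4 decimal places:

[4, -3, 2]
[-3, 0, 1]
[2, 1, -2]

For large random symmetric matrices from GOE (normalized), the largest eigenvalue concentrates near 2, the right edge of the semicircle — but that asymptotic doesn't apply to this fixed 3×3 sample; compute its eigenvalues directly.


Since M is real symmetric, all three eigenvalues are real; they are the roots of det(λI − M) = λ³ − (tr M) λ² + s λ − det M, where s is the sum of the principal 2×2 minors.
tr M = 4 + 0 + (-2) = 2.
s = (4·0 − (-3)²) + (4·(-2) − 2²) + (0·(-2) − 1²) = -9 + (-12) + (-1) = -22.
det M (expand along row 1) = 4·(-1) − (-3)·4 + 2·(-3) = 2.
Characteristic polynomial: λ³ − 2λ² − 22λ − 2 = 0.
Substitute λ = y + (tr M)/3 = y + 0.666667 to remove the quadratic term: y³ + p·y + q = 0 with p = s − (tr M)²/3 = -23.333333 and q = −2(tr M)³/27 + (tr M)·s/3 − det M = -17.259259.
Three real roots ⇒ use the trigonometric (Viète) form: r = 2√(−p/3) = 5.577734, φ = arccos(3q/(p·r)) = arccos(0.397840) = 1.161635 rad.
y_k = r·cos(φ/3 − 2πk/3) for k = 0, 1, 2 gives y = 5.164789, -0.758375, -4.406414.
λ_k = y_k + 0.666667 gives λ = 5.8315, -0.0917, -3.7397 (check: the sum is 2.0000 = tr M).

Hence λ_max = 5.8315 and λ_min = -3.7397.


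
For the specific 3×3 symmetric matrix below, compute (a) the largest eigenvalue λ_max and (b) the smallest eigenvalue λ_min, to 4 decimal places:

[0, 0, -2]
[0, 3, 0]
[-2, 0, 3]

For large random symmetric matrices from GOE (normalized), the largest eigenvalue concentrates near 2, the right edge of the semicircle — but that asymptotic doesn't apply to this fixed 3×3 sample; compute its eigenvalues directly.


Since M is real symmetric, all three eigenvalues are real; they are the roots of det(λI − M) = λ³ − (tr M) λ² + s λ − det M, where s is the sum of the principal 2×2 minors.
tr M = 0 + 3 + 3 = 6.
s = (0·3 − 0²) + (0·3 − (-2)²) + (3·3 − 0²) = 0 + (-4) + 9 = 5.
det M (expand along row 1) = 0·9 − 0·0 + (-2)·6 = -12.
Characteristic polynomial: λ³ − 6λ² + 5λ + 12 = 0.
Substitute λ = y + (tr M)/3 = y + 2.000000 to remove the quadratic term: y³ + p·y + q = 0 with p = s − (tr M)²/3 = -7.000000 and q = −2(tr M)³/27 + (tr M)·s/3 − det M = 6.000000.
Three real roots ⇒ use the trigonometric (Viète) form: r = 2√(−p/3) = 3.055050, φ = arccos(3q/(p·r)) = arccos(-0.841698) = 2.571216 rad.
y_k = r·cos(φ/3 − 2πk/3) for k = 0, 1, 2 gives y = 2.000000, 1.000000, -3.000000.
λ_k = y_k + 2.000000 gives λ = 4.0000, 3.0000, -1.0000 (check: the sum is 6.0000 = tr M).

Hence λ_max = 4.0000 and λ_min = -1.0000.


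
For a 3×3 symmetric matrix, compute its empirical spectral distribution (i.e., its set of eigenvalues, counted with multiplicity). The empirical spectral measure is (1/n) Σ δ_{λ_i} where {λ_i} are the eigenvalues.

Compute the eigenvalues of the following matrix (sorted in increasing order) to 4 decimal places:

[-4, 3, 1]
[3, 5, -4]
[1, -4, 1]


Since M is real symmetric, all three eigenvalues are real; they are the roots of det(λI − M) = λ³ − (tr M) λ² + s λ − det M, where s is the sum of the principal 2×2 minors.
tr M = -4 + 5 + 1 = 2.
s = ((-4)·5 − 3²) + ((-4)·1 − 1²) + (5·1 − (-4)²) = -29 + (-5) + (-11) = -45.
det M (expand along row 1) = (-4)·(-11) − 3·7 + 1·(-17) = 6.
Characteristic polynomial: λ³ − 2λ² − 45λ − 6 = 0.
Substitute λ = y + (tr M)/3 = y + 0.666667 to remove the quadratic term: y³ + p·y + q = 0 with p = s − (tr M)²/3 = -46.333333 and q = −2(tr M)³/27 + (tr M)·s/3 − det M = -36.592593.
Three real roots ⇒ use the trigonometric (Viète) form: r = 2√(−p/3) = 7.859884, φ = arccos(3q/(p·r)) = arccos(0.301443) = 1.264591 rad.
y_k = r·cos(φ/3 − 2πk/3) for k = 0, 1, 2 gives y = 7.171860, -0.800854, -6.371006.
λ_k = y_k + 0.666667 gives λ = 7.8385, -0.1342, -5.7043 (check: the sum is 2.0000 = tr M).

Eigenvalues sorted in increasing order: [-5.7043, -0.1342, 7.8385].


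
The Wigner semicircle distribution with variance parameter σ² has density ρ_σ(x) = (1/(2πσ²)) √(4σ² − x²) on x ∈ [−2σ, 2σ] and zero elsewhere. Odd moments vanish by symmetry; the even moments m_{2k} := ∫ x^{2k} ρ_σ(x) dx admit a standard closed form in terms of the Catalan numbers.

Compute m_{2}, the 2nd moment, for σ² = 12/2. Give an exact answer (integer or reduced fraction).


By the scaled semicircle moment identity, m_{2k} = σ^{2k} · C_k with k = 1.
C_1 = (1/(k+1)) · C(2k, k) = (1/2) · C(2, 1) = (1/2) · 2 = 1.
σ^{2k} = (σ²)^k = (12/2)^1 = 6.

Therefore m_{2} = σ^{2} · C_1 = 6 · 1 = 6.


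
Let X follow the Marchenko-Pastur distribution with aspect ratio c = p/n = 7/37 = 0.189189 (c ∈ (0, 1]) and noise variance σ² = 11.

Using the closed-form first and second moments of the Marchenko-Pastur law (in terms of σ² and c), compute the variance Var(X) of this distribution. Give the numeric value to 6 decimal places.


Recall the MP moments m_1 = E[X] = σ² and m_2 = E[X²] = σ⁴ (1 + c).
m_1 = E[X] = σ² = 11, so m_1² = 121.
m_2 = E[X²] = σ⁴ (1 + c) = 121 · (1 + 0.189189) = 121 · 1.189189 = 143.891892.
(Note m_2 − m_1² simplifies to c · σ⁴ = 0.189189 · 121.)

Var(X) = m_2 − m_1² = 143.891892 − 121 = 22.891892.


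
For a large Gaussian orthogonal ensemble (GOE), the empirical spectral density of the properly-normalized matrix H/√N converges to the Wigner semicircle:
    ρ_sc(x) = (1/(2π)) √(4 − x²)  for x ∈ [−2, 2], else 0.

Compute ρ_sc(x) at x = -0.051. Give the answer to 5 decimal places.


ρ_sc(x) = (1/(2π)) √(4 − x²). With x = -0.051:
  4 − x² = 4 − (-0.051)² = 4 − 0.002601 = 3.997399.
  √(4 − x²) = 1.999350.
  1/(2π) = 0.159155.
  ρ_sc(-0.051) = 0.159155 · 1.999350 = 0.318206.

Rounded to 5 decimal places: ρ_sc(-0.051) ≈ 0.31821.


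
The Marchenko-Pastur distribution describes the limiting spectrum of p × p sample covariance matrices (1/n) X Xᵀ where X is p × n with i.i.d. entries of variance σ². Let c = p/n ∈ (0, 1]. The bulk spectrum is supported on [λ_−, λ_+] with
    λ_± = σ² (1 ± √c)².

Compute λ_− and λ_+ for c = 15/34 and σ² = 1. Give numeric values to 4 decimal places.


c = 15/34 = 0.441176; √c = 0.664211.
λ_− = σ² (1 − √c)² = 1 · (1 − 0.664211)² = 1 · (0.335789)² = 0.112754.
λ_+ = σ² (1 + √c)² = 1 · (1 + 0.664211)² = 1 · (1.664211)² = 2.769599.

Rounded to 4 decimal places: λ_− ≈ 0.1128, λ_+ ≈ 2.7696.


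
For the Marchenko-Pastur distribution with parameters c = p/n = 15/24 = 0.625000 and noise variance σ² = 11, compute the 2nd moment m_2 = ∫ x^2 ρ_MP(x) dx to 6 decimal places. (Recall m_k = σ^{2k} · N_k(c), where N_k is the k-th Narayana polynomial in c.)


E[X²] = σ⁴ (1 + c) (second MP moment). With σ² = 11 (so σ⁴ = 121) and c = 15/24 = 0.625000: E[X²] = 121 · (1 + 0.625000) = 121 · 1.625000.

So E[X^2] = 196.625000.


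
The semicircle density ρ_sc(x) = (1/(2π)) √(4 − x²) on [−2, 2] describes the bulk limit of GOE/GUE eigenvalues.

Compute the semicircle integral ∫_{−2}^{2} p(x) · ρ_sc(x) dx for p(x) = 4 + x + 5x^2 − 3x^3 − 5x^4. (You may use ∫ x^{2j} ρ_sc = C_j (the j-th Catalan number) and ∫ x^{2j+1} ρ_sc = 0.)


Write p(x) = Σ a_i x^i, split into monomials and integrate each against ρ_sc separately.
Using ∫ x^{2j} ρ_sc = C_j = (1/(j+1)) C(2j, j) (Catalan numbers) and ∫ x^{2j+1} ρ_sc = 0 (odd monomials vanish by symmetry):
  i = 0 (even): a_0 · C_{0} = 4 · 1 = 4
  i = 1 (odd): ∫ x^1 ρ_sc = 0 (vanishes)
  i = 2 (even): a_2 · C_{1} = 5 · 1 = 5
  i = 3 (odd): ∫ x^3 ρ_sc = 0 (vanishes)
  i = 4 (even): a_4 · C_{2} = -5 · 2 = -10

Summing the contributions: ∫_{−2}^{2} p(x) ρ_sc(x) dx = 4 + 5 + (-10) = -1.


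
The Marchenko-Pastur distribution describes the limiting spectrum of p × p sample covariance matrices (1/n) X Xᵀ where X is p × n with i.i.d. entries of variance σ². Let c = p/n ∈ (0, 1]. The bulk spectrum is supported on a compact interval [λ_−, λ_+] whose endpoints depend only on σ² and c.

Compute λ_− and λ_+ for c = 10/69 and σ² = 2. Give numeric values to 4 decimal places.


c = 10/69 = 0.144928; √c = 0.380693.
λ_− = σ² (1 − √c)² = 2 · (1 − 0.380693)² = 2 · (0.619307)² = 0.767081.
λ_+ = σ² (1 + √c)² = 2 · (1 + 0.380693)² = 2 · (1.380693)² = 3.812629.

Rounded to 4 decimal places: λ_− ≈ 0.7671, λ_+ ≈ 3.8126.


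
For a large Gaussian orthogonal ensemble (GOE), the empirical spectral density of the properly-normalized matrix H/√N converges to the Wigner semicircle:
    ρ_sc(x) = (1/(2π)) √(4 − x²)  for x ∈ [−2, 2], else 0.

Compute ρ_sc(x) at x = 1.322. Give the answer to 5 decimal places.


ρ_sc(x) = (1/(2π)) √(4 − x²). With x = 1.322:
  4 − x² = 4 − (1.322)² = 4 − 1.747684 = 2.252316.
  √(4 − x²) = 1.500772.
  1/(2π) = 0.159155.
  ρ_sc(1.322) = 0.159155 · 1.500772 = 0.238855.

Rounded to 5 decimal places: ρ_sc(1.322) ≈ 0.23886.


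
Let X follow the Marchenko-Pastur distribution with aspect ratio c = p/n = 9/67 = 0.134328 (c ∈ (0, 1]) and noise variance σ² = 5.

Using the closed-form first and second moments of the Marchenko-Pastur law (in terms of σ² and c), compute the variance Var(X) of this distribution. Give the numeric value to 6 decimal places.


Recall the MP moments m_1 = E[X] = σ² and m_2 = E[X²] = σ⁴ (1 + c).
m_1 = E[X] = σ² = 5, so m_1² = 25.
m_2 = E[X²] = σ⁴ (1 + c) = 25 · (1 + 0.134328) = 25 · 1.134328 = 28.358209.
(Note m_2 − m_1² simplifies to c · σ⁴ = 0.134328 · 25.)

Var(X) = m_2 − m_1² = 28.358209 − 25 = 3.358209.


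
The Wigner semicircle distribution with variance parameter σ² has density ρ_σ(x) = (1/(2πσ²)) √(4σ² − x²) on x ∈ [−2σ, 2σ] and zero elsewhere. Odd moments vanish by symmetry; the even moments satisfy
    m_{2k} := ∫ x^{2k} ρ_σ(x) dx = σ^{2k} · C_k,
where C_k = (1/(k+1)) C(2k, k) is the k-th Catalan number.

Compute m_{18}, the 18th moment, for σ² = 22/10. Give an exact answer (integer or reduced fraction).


By the scaled semicircle moment identity, m_{2k} = σ^{2k} · C_k with k = 9.
C_9 = (1/(k+1)) · C(2k, k) = (1/10) · C(18, 9) = (1/10) · 48620 = 4862.
σ^{2k} = (σ²)^k = (22/10)^9 = 2357947691/1953125.

Therefore m_{18} = σ^{18} · C_9 = (2357947691/1953125) · 4862 = 11464341673642/1953125.


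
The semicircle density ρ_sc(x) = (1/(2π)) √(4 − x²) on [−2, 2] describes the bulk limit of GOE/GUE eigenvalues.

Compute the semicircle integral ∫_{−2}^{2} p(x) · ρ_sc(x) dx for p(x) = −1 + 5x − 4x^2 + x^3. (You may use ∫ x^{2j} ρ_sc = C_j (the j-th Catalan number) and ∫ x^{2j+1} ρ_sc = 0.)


Write p(x) = Σ a_i x^i, split into monomials and integrate each against ρ_sc separately.
Using ∫ x^{2j} ρ_sc = C_j = (1/(j+1)) C(2j, j) (Catalan numbers) and ∫ x^{2j+1} ρ_sc = 0 (odd monomials vanish by symmetry):
  i = 0 (even): a_0 · C_{0} = -1 · 1 = -1
  i = 1 (odd): ∫ x^1 ρ_sc = 0 (vanishes)
  i = 2 (even): a_2 · C_{1} = -4 · 1 = -4
  i = 3 (odd): ∫ x^3 ρ_sc = 0 (vanishes)

Summing the contributions: ∫_{−2}^{2} p(x) ρ_sc(x) dx = (-1) + (-4) = -5.


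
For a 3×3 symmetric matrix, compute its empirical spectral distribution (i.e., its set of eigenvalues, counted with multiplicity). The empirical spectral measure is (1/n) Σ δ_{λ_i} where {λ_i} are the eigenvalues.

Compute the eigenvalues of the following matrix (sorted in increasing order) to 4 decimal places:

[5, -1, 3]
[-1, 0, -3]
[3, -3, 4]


Since M is real symmetric, all three eigenvalues are real; they are the roots of det(λI − M) = λ³ − (tr M) λ² + s λ − det M, where s is the sum of the principal 2×2 minors.
tr M = 5 + 0 + 4 = 9.
s = (5·0 − (-1)²) + (5·4 − 3²) + (0·4 − (-3)²) = -1 + 11 + (-9) = 1.
det M (expand along row 1) = 5·(-9) − (-1)·5 + 3·3 = -31.
Characteristic polynomial: λ³ − 9λ² + λ + 31 = 0.
Substitute λ = y + (tr M)/3 = y + 3.000000 to remove the quadratic term: y³ + p·y + q = 0 with p = s − (tr M)²/3 = -26.000000 and q = −2(tr M)³/27 + (tr M)·s/3 − det M = -20.000000.
Three real roots ⇒ use the trigonometric (Viète) form: r = 2√(−p/3) = 5.887841, φ = arccos(3q/(p·r)) = arccos(0.391942) = 1.168055 rad.
y_k = r·cos(φ/3 − 2πk/3) for k = 0, 1, 2 gives y = 5.447167, -0.788054, -4.659113.
λ_k = y_k + 3.000000 gives λ = 8.4472, 2.2119, -1.6591 (check: the sum is 9.0000 = tr M).

Eigenvalues sorted in increasing order: [-1.6591, 2.2119, 8.4472].


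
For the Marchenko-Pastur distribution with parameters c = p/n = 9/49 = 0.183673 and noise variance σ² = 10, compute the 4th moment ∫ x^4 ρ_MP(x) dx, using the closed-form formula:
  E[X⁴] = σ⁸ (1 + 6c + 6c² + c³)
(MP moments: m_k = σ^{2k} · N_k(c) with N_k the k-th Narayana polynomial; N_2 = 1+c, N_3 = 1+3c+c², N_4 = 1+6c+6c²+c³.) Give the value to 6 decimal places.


E[X⁴] = σ⁸ (1 + 6c + 6c² + c³) (fourth MP moment). With σ² = 10 (so σ⁸ = 10000) and c = 9/49 = 0.183673: E[X⁴] = 10000 · (1 + 6·0.183673 + 6·(0.183673)² + (0.183673)³) = 10000 · 2.310653.

So E[X^4] = 23106.528742.


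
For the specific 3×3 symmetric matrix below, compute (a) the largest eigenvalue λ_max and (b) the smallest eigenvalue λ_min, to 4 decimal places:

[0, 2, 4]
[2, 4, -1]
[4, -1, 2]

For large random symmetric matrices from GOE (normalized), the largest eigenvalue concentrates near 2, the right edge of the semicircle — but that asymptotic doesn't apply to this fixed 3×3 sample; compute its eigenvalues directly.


Since M is real symmetric, all three eigenvalues are real; they are the roots of det(λI − M) = λ³ − (tr M) λ² + s λ − det M, where s is the sum of the principal 2×2 minors.
tr M = 0 + 4 + 2 = 6.
s = (0·4 − 2²) + (0·2 − 4²) + (4·2 − (-1)²) = -4 + (-16) + 7 = -13.
det M (expand along row 1) = 0·7 − 2·8 + 4·(-18) = -88.
Characteristic polynomial: λ³ − 6λ² − 13λ + 88 = 0.
Substitute λ = y + (tr M)/3 = y + 2.000000 to remove the quadratic term: y³ + p·y + q = 0 with p = s − (tr M)²/3 = -25.000000 and q = −2(tr M)³/27 + (tr M)·s/3 − det M = 46.000000.
Three real roots ⇒ use the trigonometric (Viète) form: r = 2√(−p/3) = 5.773503, φ = arccos(3q/(p·r)) = arccos(-0.956092) = 2.844160 rad.
y_k = r·cos(φ/3 − 2πk/3) for k = 0, 1, 2 gives y = 3.367485, 2.377666, -5.745150.
λ_k = y_k + 2.000000 gives λ = 5.3675, 4.3777, -3.7452 (check: the sum is 6.0000 = tr M).

Hence λ_max = 5.3675 and λ_min = -3.7452.


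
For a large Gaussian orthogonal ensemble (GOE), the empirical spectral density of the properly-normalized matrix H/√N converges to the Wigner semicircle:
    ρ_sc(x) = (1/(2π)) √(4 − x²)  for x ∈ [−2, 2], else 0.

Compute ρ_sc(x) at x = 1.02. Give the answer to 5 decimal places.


ρ_sc(x) = (1/(2π)) √(4 − x²). With x = 1.02:
  4 − x² = 4 − (1.02)² = 4 − 1.040400 = 2.959600.
  √(4 − x²) = 1.720349.
  1/(2π) = 0.159155.
  ρ_sc(1.02) = 0.159155 · 1.720349 = 0.273802.

Rounded to 5 decimal places: ρ_sc(1.02) ≈ 0.27380.


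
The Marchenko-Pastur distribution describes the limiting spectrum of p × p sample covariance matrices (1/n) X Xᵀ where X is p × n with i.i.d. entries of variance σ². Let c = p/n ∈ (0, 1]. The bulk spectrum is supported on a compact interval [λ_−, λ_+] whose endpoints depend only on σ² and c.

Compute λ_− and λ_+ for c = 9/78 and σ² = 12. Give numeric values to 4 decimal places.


c = 9/78 = 0.115385; √c = 0.339683.
λ_− = σ² (1 − √c)² = 12 · (1 − 0.339683)² = 12 · (0.660317)² = 5.232221.
λ_+ = σ² (1 + √c)² = 12 · (1 + 0.339683)² = 12 · (1.339683)² = 21.537010.

Rounded to 4 decimal places: λ_− ≈ 5.2322, λ_+ ≈ 21.5370.


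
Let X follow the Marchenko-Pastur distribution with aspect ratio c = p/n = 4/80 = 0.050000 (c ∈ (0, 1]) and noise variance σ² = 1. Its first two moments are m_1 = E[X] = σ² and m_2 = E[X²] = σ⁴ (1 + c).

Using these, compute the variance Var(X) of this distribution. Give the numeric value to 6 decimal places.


m_1 = E[X] = σ² = 1, so m_1² = 1.
m_2 = E[X²] = σ⁴ (1 + c) = 1 · (1 + 0.050000) = 1 · 1.050000 = 1.050000.
(Note m_2 − m_1² simplifies to c · σ⁴ = 0.050000 · 1.)

Var(X) = m_2 − m_1² = 1.050000 − 1 = 0.050000.


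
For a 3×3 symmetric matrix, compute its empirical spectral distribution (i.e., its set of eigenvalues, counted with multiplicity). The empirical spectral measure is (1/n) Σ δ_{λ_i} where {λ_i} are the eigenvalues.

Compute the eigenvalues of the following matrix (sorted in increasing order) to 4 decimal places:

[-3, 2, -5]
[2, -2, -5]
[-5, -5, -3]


Since M is real symmetric, all three eigenvalues are real; they are the roots of det(λI − M) = λ³ − (tr M) λ² + s λ − det M, where s is the sum of the principal 2×2 minors.
tr M = -3 + (-2) + (-3) = -8.
s = ((-3)·(-2) − 2²) + ((-3)·(-3) − (-5)²) + ((-2)·(-3) − (-5)²) = 2 + (-16) + (-19) = -33.
det M (expand along row 1) = (-3)·(-19) − 2·(-31) + (-5)·(-20) = 219.
Characteristic polynomial: λ³ + 8λ² − 33λ − 219 = 0.
Substitute λ = y + (tr M)/3 = y − 2.666667 to remove the quadratic term: y³ + p·y + q = 0 with p = s − (tr M)²/3 = -54.333333 and q = −2(tr M)³/27 + (tr M)·s/3 − det M = -93.074074.
Three real roots ⇒ use the trigonometric (Viète) form: r = 2√(−p/3) = 8.511430, φ = arccos(3q/(p·r)) = arccos(0.603783) = 0.922558 rad.
y_k = r·cos(φ/3 − 2πk/3) for k = 0, 1, 2 gives y = 8.112137, -1.824868, -6.287269.
λ_k = y_k − 2.666667 gives λ = 5.4455, -4.4915, -8.9539 (check: the sum is -8.0000 = tr M).

Eigenvalues sorted in increasing order: [-8.9539, -4.4915, 5.4455].


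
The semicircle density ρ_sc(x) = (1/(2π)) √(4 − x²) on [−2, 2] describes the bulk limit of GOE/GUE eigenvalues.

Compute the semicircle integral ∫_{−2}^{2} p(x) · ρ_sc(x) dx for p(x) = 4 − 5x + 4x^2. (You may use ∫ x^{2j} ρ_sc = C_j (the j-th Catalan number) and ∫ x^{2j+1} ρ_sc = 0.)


Write p(x) = Σ a_i x^i, split into monomials and integrate each against ρ_sc separately.
Using ∫ x^{2j} ρ_sc = C_j = (1/(j+1)) C(2j, j) (Catalan numbers) and ∫ x^{2j+1} ρ_sc = 0 (odd monomials vanish by symmetry):
  i = 0 (even): a_0 · C_{0} = 4 · 1 = 4
  i = 1 (odd): ∫ x^1 ρ_sc = 0 (vanishes)
  i = 2 (even): a_2 · C_{1} = 4 · 1 = 4

Summing the contributions: ∫_{−2}^{2} p(x) ρ_sc(x) dx = 4 + 4 = 8.


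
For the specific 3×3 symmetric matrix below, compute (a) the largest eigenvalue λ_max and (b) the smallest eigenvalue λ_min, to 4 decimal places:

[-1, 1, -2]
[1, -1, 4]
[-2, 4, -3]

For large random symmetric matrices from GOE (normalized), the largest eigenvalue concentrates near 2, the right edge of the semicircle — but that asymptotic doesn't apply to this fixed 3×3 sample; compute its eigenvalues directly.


Since M is real symmetric, all three eigenvalues are real; they are the roots of det(λI − M) = λ³ − (tr M) λ² + s λ − det M, where s is the sum of the principal 2×2 minors.
tr M = -1 + (-1) + (-3) = -5.
s = ((-1)·(-1) − 1²) + ((-1)·(-3) − (-2)²) + ((-1)·(-3) − 4²) = 0 + (-1) + (-13) = -14.
det M (expand along row 1) = (-1)·(-13) − 1·5 + (-2)·2 = 4.
Characteristic polynomial: λ³ + 5λ² − 14λ − 4 = 0.
Substitute λ = y + (tr M)/3 = y − 1.666667 to remove the quadratic term: y³ + p·y + q = 0 with p = s − (tr M)²/3 = -22.333333 and q = −2(tr M)³/27 + (tr M)·s/3 − det M = 28.592593.
Three real roots ⇒ use the trigonometric (Viète) form: r = 2√(−p/3) = 5.456902, φ = arccos(3q/(p·r)) = arccos(-0.703842) = 2.351588 rad.
y_k = r·cos(φ/3 − 2πk/3) for k = 0, 1, 2 gives y = 3.864533, 1.404255, -5.268787.
λ_k = y_k − 1.666667 gives λ = 2.1979, -0.2624, -6.9355 (check: the sum is -5.0000 = tr M).

Hence λ_max = 2.1979 and λ_min = -6.9355.


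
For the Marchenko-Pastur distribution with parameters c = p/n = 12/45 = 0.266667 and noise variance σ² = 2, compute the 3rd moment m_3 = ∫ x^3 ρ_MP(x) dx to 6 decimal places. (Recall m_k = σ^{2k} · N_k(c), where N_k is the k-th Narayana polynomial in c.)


E[X³] = σ⁶ (1 + 3c + c²) (third MP moment). With σ² = 2 (so σ⁶ = 8) and c = 12/45 = 0.266667: E[X³] = 8 · (1 + 3·0.266667 + (0.266667)²) = 8 · 1.871111.

So E[X^3] = 14.968889.


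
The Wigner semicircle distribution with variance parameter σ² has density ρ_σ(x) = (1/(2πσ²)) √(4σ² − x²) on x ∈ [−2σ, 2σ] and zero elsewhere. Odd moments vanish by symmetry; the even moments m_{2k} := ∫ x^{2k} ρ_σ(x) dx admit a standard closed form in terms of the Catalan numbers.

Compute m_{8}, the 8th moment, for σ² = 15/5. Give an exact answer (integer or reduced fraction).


By the scaled semicircle moment identity, m_{2k} = σ^{2k} · C_k with k = 4.
C_4 = (1/(k+1)) · C(2k, k) = (1/5) · C(8, 4) = (1/5) · 70 = 14.
σ^{2k} = (σ²)^k = (15/5)^4 = 81.

Therefore m_{8} = σ^{8} · C_4 = 81 · 14 = 1134.


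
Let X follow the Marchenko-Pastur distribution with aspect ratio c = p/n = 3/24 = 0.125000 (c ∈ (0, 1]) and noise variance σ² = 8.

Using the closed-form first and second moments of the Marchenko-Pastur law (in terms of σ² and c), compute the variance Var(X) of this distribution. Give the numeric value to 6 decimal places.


Recall the MP moments m_1 = E[X] = σ² and m_2 = E[X²] = σ⁴ (1 + c).
m_1 = E[X] = σ² = 8, so m_1² = 64.
m_2 = E[X²] = σ⁴ (1 + c) = 64 · (1 + 0.125000) = 64 · 1.125000 = 72.000000.
(Note m_2 − m_1² simplifies to c · σ⁴ = 0.125000 · 64.)

Var(X) = m_2 − m_1² = 72.000000 − 64 = 8.000000.


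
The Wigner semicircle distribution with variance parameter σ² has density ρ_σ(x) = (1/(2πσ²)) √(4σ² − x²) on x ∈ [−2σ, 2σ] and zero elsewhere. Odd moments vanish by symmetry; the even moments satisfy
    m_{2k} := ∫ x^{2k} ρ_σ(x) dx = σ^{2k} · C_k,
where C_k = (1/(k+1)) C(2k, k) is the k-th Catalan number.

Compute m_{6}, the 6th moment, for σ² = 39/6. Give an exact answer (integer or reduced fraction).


By the scaled semicircle moment identity, m_{2k} = σ^{2k} · C_k with k = 3.
C_3 = (1/(k+1)) · C(2k, k) = (1/4) · C(6, 3) = (1/4) · 20 = 5.
σ^{2k} = (σ²)^k = (39/6)^3 = 2197/8.

Therefore m_{6} = σ^{6} · C_3 = (2197/8) · 5 = 10985/8.


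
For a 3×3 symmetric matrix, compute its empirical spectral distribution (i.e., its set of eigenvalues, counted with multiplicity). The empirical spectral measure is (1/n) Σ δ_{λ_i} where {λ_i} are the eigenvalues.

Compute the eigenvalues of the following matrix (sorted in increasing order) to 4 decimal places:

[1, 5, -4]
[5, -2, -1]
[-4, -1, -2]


Since M is real symmetric, all three eigenvalues are real; they are the roots of det(λI − M) = λ³ − (tr M) λ² + s λ − det M, where s is the sum of the principal 2×2 minors.
tr M = 1 + (-2) + (-2) = -3.
s = (1·(-2) − 5²) + (1·(-2) − (-4)²) + ((-2)·(-2) − (-1)²) = -27 + (-18) + 3 = -42.
det M (expand along row 1) = 1·3 − 5·(-14) + (-4)·(-13) = 125.
Characteristic polynomial: λ³ + 3λ² − 42λ − 125 = 0.
Substitute λ = y + (tr M)/3 = y − 1.000000 to remove the quadratic term: y³ + p·y + q = 0 with p = s − (tr M)²/3 = -45.000000 and q = −2(tr M)³/27 + (tr M)·s/3 − det M = -81.000000.
Three real roots ⇒ use the trigonometric (Viète) form: r = 2√(−p/3) = 7.745967, φ = arccos(3q/(p·r)) = arccos(0.697137) = 0.799400 rad.
y_k = r·cos(φ/3 − 2πk/3) for k = 0, 1, 2 gives y = 7.472591, -1.969861, -5.502730.
λ_k = y_k − 1.000000 gives λ = 6.4726, -2.9699, -6.5027 (check: the sum is -3.0000 = tr M).

Eigenvalues sorted in increasing order: [-6.5027, -2.9699, 6.4726].


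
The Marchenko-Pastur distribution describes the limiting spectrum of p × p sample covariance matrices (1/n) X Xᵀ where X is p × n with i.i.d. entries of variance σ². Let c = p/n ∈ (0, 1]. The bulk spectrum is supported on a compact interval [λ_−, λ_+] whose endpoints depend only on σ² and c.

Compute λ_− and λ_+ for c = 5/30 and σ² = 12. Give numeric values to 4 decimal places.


c = 5/30 = 0.166667; √c = 0.408248.
λ_− = σ² (1 − √c)² = 12 · (1 − 0.408248)² = 12 · (0.591752)² = 4.202041.
λ_+ = σ² (1 + √c)² = 12 · (1 + 0.408248)² = 12 · (1.408248)² = 23.797959.

Rounded to 4 decimal places: λ_− ≈ 4.2020, λ_+ ≈ 23.7980.


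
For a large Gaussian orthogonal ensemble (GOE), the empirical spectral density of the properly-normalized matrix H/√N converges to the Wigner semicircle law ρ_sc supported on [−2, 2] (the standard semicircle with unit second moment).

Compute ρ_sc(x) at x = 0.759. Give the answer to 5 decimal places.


ρ_sc(x) = (1/(2π)) √(4 − x²). With x = 0.759:
  4 − x² = 4 − (0.759)² = 4 − 0.576081 = 3.423919.
  √(4 − x²) = 1.850383.
  1/(2π) = 0.159155.
  ρ_sc(0.759) = 0.159155 · 1.850383 = 0.294498.

Rounded to 5 decimal places: ρ_sc(0.759) ≈ 0.29450.


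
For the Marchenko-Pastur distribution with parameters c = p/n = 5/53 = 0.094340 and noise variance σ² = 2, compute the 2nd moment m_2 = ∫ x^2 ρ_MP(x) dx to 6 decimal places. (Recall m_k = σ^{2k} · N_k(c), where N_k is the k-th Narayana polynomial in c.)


E[X²] = σ⁴ (1 + c) (second MP moment). With σ² = 2 (so σ⁴ = 4) and c = 5/53 = 0.094340: E[X²] = 4 · (1 + 0.094340) = 4 · 1.094340.

So E[X^2] = 4.377358.


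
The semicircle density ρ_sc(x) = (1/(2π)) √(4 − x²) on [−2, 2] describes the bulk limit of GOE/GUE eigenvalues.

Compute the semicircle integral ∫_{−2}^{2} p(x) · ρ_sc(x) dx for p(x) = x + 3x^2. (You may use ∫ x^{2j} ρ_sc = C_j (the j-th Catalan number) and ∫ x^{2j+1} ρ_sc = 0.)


Write p(x) = Σ a_i x^i, split into monomials and integrate each against ρ_sc separately.
Using ∫ x^{2j} ρ_sc = C_j = (1/(j+1)) C(2j, j) (Catalan numbers) and ∫ x^{2j+1} ρ_sc = 0 (odd monomials vanish by symmetry):
  i = 1 (odd): ∫ x^1 ρ_sc = 0 (vanishes)
  i = 2 (even): a_2 · C_{1} = 3 · 1 = 3

Summing the contributions: ∫_{−2}^{2} p(x) ρ_sc(x) dx = 3.


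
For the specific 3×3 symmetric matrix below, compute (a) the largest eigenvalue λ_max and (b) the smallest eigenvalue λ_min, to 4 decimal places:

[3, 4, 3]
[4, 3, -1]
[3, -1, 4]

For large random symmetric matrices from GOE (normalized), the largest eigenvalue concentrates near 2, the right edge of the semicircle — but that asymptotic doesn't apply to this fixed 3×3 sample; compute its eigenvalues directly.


Since M is real symmetric, all three eigenvalues are real; they are the roots of det(λI − M) = λ³ − (tr M) λ² + s λ − det M, where s is the sum of the principal 2×2 minors.
tr M = 3 + 3 + 4 = 10.
s = (3·3 − 4²) + (3·4 − 3²) + (3·4 − (-1)²) = -7 + 3 + 11 = 7.
det M (expand along row 1) = 3·11 − 4·19 + 3·(-13) = -82.
Characteristic polynomial: λ³ − 10λ² + 7λ + 82 = 0.
Substitute λ = y + (tr M)/3 = y + 3.333333 to remove the quadratic term: y³ + p·y + q = 0 with p = s − (tr M)²/3 = -26.333333 and q = −2(tr M)³/27 + (tr M)·s/3 − det M = 31.259259.
Three real roots ⇒ use the trigonometric (Viète) form: r = 2√(−p/3) = 5.925463, φ = arccos(3q/(p·r)) = arccos(-0.600996) = 2.215543 rad.
y_k = r·cos(φ/3 − 2πk/3) for k = 0, 1, 2 gives y = 4.381699, 1.263694, -5.645393.
λ_k = y_k + 3.333333 gives λ = 7.7150, 4.5970, -2.3121 (check: the sum is 10.0000 = tr M).

Hence λ_max = 7.7150 and λ_min = -2.3121.


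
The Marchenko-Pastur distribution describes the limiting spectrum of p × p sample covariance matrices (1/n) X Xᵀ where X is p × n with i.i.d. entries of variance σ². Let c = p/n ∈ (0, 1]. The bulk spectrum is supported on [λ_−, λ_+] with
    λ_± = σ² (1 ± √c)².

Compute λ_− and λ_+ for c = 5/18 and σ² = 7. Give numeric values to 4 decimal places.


c = 5/18 = 0.277778; √c = 0.527046.
λ_− = σ² (1 − √c)² = 7 · (1 − 0.527046)² = 7 · (0.472954)² = 1.565797.
λ_+ = σ² (1 + √c)² = 7 · (1 + 0.527046)² = 7 · (1.527046)² = 16.323092.

Rounded to 4 decimal places: λ_− ≈ 1.5658, λ_+ ≈ 16.3231.


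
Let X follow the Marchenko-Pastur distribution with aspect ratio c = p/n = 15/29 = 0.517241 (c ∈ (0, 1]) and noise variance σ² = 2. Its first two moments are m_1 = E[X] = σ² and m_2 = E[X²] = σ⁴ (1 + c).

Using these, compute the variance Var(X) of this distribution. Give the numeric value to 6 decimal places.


m_1 = E[X] = σ² = 2, so m_1² = 4.
m_2 = E[X²] = σ⁴ (1 + c) = 4 · (1 + 0.517241) = 4 · 1.517241 = 6.068966.
(Note m_2 − m_1² simplifies to c · σ⁴ = 0.517241 · 4.)

Var(X) = m_2 − m_1² = 6.068966 − 4 = 2.068966.


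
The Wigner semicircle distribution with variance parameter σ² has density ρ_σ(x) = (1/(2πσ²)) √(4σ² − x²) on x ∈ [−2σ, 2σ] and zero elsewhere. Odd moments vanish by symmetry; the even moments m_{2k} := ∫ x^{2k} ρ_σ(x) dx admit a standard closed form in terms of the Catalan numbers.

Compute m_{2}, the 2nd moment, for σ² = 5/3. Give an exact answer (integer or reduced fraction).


By the scaled semicircle moment identity, m_{2k} = σ^{2k} · C_k with k = 1.
C_1 = (1/(k+1)) · C(2k, k) = (1/2) · C(2, 1) = (1/2) · 2 = 1.
σ^{2k} = (σ²)^k = (5/3)^1 = 5/3.

Therefore m_{2} = σ^{2} · C_1 = (5/3) · 1 = 5/3.


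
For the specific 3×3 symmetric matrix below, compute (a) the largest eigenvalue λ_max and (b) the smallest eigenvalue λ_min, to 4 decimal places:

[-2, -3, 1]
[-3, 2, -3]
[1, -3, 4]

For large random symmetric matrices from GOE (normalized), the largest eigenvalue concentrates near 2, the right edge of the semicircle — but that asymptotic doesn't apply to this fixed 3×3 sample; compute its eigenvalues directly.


Since M is real symmetric, all three eigenvalues are real; they are the roots of det(λI − M) = λ³ − (tr M) λ² + s λ − det M, where s is the sum of the principal 2×2 minors.
tr M = -2 + 2 + 4 = 4.
s = ((-2)·2 − (-3)²) + ((-2)·4 − 1²) + (2·4 − (-3)²) = -13 + (-9) + (-1) = -23.
det M (expand along row 1) = (-2)·(-1) − (-3)·(-9) + 1·7 = -18.
Characteristic polynomial: λ³ − 4λ² − 23λ + 18 = 0.
Substitute λ = y + (tr M)/3 = y + 1.333333 to remove the quadratic term: y³ + p·y + q = 0 with p = s − (tr M)²/3 = -28.333333 and q = −2(tr M)³/27 + (tr M)·s/3 − det M = -17.407407.
Three real roots ⇒ use the trigonometric (Viète) form: r = 2√(−p/3) = 6.146363, φ = arccos(3q/(p·r)) = arccos(0.299874) = 1.266235 rad.
y_k = r·cos(φ/3 − 2πk/3) for k = 0, 1, 2 gives y = 5.606955, -0.622910, -4.984045.
λ_k = y_k + 1.333333 gives λ = 6.9403, 0.7104, -3.6507 (check: the sum is 4.0000 = tr M).

Hence λ_max = 6.9403 and λ_min = -3.6507.


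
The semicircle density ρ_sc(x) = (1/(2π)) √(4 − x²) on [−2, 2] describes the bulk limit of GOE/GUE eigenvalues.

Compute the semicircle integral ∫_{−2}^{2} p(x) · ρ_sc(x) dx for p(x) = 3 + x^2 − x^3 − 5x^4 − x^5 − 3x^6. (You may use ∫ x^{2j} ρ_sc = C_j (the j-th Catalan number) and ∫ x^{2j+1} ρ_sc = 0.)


Write p(x) = Σ a_i x^i, split into monomials and integrate each against ρ_sc separately.
Using ∫ x^{2j} ρ_sc = C_j = (1/(j+1)) C(2j, j) (Catalan numbers) and ∫ x^{2j+1} ρ_sc = 0 (odd monomials vanish by symmetry):
  i = 0 (even): a_0 · C_{0} = 3 · 1 = 3
  i = 2 (even): a_2 · C_{1} = 1 · 1 = 1
  i = 3 (odd): ∫ x^3 ρ_sc = 0 (vanishes)
  i = 4 (even): a_4 · C_{2} = -5 · 2 = -10
  i = 5 (odd): ∫ x^5 ρ_sc = 0 (vanishes)
  i = 6 (even): a_6 · C_{3} = -3 · 5 = -15

Summing the contributions: ∫_{−2}^{2} p(x) ρ_sc(x) dx = 3 + 1 + (-10) + (-15) = -21.
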